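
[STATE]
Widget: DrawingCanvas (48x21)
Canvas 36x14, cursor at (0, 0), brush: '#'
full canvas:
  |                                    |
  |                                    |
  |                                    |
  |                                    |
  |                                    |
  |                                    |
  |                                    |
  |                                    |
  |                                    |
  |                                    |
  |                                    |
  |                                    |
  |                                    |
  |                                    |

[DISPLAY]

+                                               
                                                
                                                
                                                
                                                
                                                
                                                
                                                
                                                
                                                
                                                
                                                
                                                
                                                
                                                
                                                
                                                
                                                
                                                
                                                
                                                


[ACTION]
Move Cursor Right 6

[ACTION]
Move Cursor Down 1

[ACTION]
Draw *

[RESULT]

                                                
      *                                         
                                                
                                                
                                                
                                                
                                                
                                                
                                                
                                                
                                                
                                                
                                                
                                                
                                                
                                                
                                                
                                                
                                                
                                                
                                                


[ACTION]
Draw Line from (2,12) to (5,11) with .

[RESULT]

                                                
      *                                         
            .                                   
            .                                   
           .                                    
           .                                    
                                                
                                                
                                                
                                                
                                                
                                                
                                                
                                                
                                                
                                                
                                                
                                                
                                                
                                                
                                                


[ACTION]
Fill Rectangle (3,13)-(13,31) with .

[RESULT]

                                                
      *                                         
            .                                   
            ....................                
           . ...................                
           . ...................                
             ...................                
             ...................                
             ...................                
             ...................                
             ...................                
             ...................                
             ...................                
             ...................                
                                                
                                                
                                                
                                                
                                                
                                                
                                                


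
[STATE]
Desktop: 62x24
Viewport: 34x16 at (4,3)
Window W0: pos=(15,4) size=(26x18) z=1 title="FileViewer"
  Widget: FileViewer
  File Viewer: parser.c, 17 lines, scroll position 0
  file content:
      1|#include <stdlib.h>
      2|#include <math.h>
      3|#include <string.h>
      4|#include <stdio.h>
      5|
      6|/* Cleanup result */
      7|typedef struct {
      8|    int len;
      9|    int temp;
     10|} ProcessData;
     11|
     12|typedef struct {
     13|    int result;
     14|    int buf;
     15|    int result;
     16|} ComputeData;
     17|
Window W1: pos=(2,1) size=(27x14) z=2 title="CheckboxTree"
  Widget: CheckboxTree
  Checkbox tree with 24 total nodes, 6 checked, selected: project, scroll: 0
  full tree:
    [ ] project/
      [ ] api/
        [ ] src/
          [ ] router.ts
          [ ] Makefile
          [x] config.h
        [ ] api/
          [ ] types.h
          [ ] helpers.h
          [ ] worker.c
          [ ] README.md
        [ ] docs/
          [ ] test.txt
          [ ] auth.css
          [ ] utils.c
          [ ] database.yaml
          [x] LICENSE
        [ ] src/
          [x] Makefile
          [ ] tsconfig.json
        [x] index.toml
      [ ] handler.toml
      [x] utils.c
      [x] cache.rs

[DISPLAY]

────────────────────────┨         
[-] project/            ┃━━━━━━━━━
  [-] api/              ┃         
    [-] src/            ┃─────────
      [ ] router.ts     ┃lib.h>   
      [ ] Makefile      ┃h.h>     
      [x] config.h      ┃ing.h>   
    [ ] api/            ┃io.h>    
      [ ] types.h       ┃         
      [ ] helpers.h     ┃sult */  
      [ ] worker.c      ┃t {      
━━━━━━━━━━━━━━━━━━━━━━━━┛         
           ┃    int temp;         
           ┃} ProcessData;        
           ┃                      
           ┃typedef struct {      


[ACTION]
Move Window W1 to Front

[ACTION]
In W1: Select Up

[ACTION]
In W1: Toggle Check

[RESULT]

────────────────────────┨         
[x] project/            ┃━━━━━━━━━
  [x] api/              ┃         
    [x] src/            ┃─────────
      [x] router.ts     ┃lib.h>   
      [x] Makefile      ┃h.h>     
      [x] config.h      ┃ing.h>   
    [x] api/            ┃io.h>    
      [x] types.h       ┃         
      [x] helpers.h     ┃sult */  
      [x] worker.c      ┃t {      
━━━━━━━━━━━━━━━━━━━━━━━━┛         
           ┃    int temp;         
           ┃} ProcessData;        
           ┃                      
           ┃typedef struct {      


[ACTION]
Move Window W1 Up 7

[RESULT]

[x] project/            ┃         
  [x] api/              ┃━━━━━━━━━
    [x] src/            ┃         
      [x] router.ts     ┃─────────
      [x] Makefile      ┃lib.h>   
      [x] config.h      ┃h.h>     
    [x] api/            ┃ing.h>   
      [x] types.h       ┃io.h>    
      [x] helpers.h     ┃         
      [x] worker.c      ┃sult */  
━━━━━━━━━━━━━━━━━━━━━━━━┛t {      
           ┃    int len;          
           ┃    int temp;         
           ┃} ProcessData;        
           ┃                      
           ┃typedef struct {      


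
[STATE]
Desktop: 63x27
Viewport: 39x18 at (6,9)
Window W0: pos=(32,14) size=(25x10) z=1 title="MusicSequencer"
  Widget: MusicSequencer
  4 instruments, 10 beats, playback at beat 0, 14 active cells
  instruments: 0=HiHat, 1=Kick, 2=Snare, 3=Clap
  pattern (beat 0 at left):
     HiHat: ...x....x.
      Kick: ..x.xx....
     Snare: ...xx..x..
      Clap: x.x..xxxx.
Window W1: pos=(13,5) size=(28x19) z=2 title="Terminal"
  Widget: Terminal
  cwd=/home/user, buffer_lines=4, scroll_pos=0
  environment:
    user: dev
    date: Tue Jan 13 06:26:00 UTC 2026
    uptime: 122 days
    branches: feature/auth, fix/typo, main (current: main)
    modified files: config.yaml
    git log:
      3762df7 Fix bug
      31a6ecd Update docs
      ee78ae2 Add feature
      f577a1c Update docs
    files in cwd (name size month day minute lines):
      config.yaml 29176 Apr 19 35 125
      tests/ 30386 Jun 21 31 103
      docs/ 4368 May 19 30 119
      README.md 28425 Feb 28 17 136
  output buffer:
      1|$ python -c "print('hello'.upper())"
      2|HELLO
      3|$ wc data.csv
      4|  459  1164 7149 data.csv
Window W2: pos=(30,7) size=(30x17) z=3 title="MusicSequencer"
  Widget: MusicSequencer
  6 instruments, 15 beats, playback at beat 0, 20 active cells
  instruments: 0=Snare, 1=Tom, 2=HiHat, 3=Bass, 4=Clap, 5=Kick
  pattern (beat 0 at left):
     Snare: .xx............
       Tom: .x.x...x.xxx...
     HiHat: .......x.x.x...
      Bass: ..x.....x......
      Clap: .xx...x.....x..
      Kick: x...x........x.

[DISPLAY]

       ┃HELLO           ┠──────────────
       ┃$ wc data.csv   ┃      ▼1234567
       ┃  459  1164 7149┃ Snare·██·····
       ┃$ █             ┃   Tom·█·█···█
       ┃                ┃ HiHat·······█
       ┃                ┃  Bass··█·····
       ┃                ┃  Clap·██···█·
       ┃                ┃  Kick█···█···
       ┃                ┃              
       ┃                ┃              
       ┃                ┃              
       ┃                ┃              
       ┃                ┃              
       ┃                ┃              
       ┗━━━━━━━━━━━━━━━━┗━━━━━━━━━━━━━━
                                       
                                       
                                       


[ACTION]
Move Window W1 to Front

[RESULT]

       ┃HELLO                     ┃────
       ┃$ wc data.csv             ┃4567
       ┃  459  1164 7149 data.csv ┃····
       ┃$ █                       ┃···█
       ┃                          ┃···█
       ┃                          ┃····
       ┃                          ┃··█·
       ┃                          ┃█···
       ┃                          ┃    
       ┃                          ┃    
       ┃                          ┃    
       ┃                          ┃    
       ┃                          ┃    
       ┃                          ┃    
       ┗━━━━━━━━━━━━━━━━━━━━━━━━━━┛━━━━
                                       
                                       
                                       


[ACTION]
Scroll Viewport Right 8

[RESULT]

HELLO                     ┃────────────
$ wc data.csv             ┃45678901234 
  459  1164 7149 data.csv ┃··········· 
$ █                       ┃···█·███··· 
                          ┃···█·█·█··· 
                          ┃····█······ 
                          ┃··█·····█·· 
                          ┃█········█· 
                          ┃            
                          ┃            
                          ┃            
                          ┃            
                          ┃            
                          ┃            
━━━━━━━━━━━━━━━━━━━━━━━━━━┛━━━━━━━━━━━━
                                       
                                       
                                       


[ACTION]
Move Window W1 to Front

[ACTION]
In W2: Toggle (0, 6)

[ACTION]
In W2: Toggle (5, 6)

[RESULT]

HELLO                     ┃────────────
$ wc data.csv             ┃45678901234 
  459  1164 7149 data.csv ┃··█········ 
$ █                       ┃···█·███··· 
                          ┃···█·█·█··· 
                          ┃····█······ 
                          ┃··█·····█·· 
                          ┃█·█······█· 
                          ┃            
                          ┃            
                          ┃            
                          ┃            
                          ┃            
                          ┃            
━━━━━━━━━━━━━━━━━━━━━━━━━━┛━━━━━━━━━━━━
                                       
                                       
                                       


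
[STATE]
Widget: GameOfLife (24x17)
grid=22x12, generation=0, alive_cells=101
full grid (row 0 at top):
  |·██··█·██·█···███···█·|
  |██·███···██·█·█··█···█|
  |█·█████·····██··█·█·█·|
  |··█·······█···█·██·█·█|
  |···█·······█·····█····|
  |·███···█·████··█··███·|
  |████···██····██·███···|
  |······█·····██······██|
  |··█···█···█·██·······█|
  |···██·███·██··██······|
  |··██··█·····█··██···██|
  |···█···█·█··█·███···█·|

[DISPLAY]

Gen: 0                  
·██··█·██·█···███···█·  
██·███···██·█·█··█···█  
█·█████·····██··█·█·█·  
··█·······█···█·██·█·█  
···█·······█·····█····  
·███···█·████··█··███·  
████···██····██·███···  
······█·····██······██  
··█···█···█·██·······█  
···██·███·██··██······  
··██··█·····█··██···██  
···█···█·█··█·███···█·  
                        
                        
                        
                        


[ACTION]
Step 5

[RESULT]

Gen: 5                  
···········█····█·····  
·███·······█····█·····  
·····██········█······  
·█······█·········█·█·  
·········██······██·█·  
·····██·█·······█·····  
······█···········█···  
··············█··██···  
··········██·█········  
·········█··█·█·█·····  
·██··█···█·█···█······  
·██··█···███··········  
                        
                        
                        
                        


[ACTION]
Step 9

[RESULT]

Gen: 14                 
······················  
······················  
··················██··  
········██············  
·······█·········█··█·  
········█··█···███··█·  
·······████····█··██··  
·······█···█··█···█···  
········█··█·····█····  
······█··█·█····█·····  
·██···█···██···█······  
·██····███············  
                        
                        
                        
                        


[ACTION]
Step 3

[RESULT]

Gen: 17                 
······················  
······················  
······················  
········██·······██···  
········██·····███·█··  
··············█··█·██·  
·······███····█··█·██·  
······█··██······██···  
·····█··········███···  
·····█················  
·██···█··███··········  
·██····█████··········  
                        
                        
                        
                        


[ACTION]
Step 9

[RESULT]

Gen: 26                 
······················  
·················███··  
·················█··█·  
······················  
······················  
··················█··█  
··················█·██  
·················██···  
······················  
········███···········  
·██····█···█··········  
·██·····█·█···········  
                        
                        
                        
                        


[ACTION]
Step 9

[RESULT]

Gen: 35                 
················██·██·  
················██·██·  
······················  
······················  
······················  
······················  
········███·········██  
················█···█·  
······█·····█···██··██  
······███·███····█····  
·██····█···█··········  
·██·····█·█···········  
                        
                        
                        
                        


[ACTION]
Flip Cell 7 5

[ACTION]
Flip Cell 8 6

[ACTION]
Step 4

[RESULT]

Gen: 39                 
················██·██·  
················██·██·  
······················  
······················  
······················  
········██········█···  
·······█·█······█···█·  
················█···█·  
·········██·█··█···██·  
······██·██·██········  
·██···█·····█·········  
·██···················  
                        
                        
                        
                        


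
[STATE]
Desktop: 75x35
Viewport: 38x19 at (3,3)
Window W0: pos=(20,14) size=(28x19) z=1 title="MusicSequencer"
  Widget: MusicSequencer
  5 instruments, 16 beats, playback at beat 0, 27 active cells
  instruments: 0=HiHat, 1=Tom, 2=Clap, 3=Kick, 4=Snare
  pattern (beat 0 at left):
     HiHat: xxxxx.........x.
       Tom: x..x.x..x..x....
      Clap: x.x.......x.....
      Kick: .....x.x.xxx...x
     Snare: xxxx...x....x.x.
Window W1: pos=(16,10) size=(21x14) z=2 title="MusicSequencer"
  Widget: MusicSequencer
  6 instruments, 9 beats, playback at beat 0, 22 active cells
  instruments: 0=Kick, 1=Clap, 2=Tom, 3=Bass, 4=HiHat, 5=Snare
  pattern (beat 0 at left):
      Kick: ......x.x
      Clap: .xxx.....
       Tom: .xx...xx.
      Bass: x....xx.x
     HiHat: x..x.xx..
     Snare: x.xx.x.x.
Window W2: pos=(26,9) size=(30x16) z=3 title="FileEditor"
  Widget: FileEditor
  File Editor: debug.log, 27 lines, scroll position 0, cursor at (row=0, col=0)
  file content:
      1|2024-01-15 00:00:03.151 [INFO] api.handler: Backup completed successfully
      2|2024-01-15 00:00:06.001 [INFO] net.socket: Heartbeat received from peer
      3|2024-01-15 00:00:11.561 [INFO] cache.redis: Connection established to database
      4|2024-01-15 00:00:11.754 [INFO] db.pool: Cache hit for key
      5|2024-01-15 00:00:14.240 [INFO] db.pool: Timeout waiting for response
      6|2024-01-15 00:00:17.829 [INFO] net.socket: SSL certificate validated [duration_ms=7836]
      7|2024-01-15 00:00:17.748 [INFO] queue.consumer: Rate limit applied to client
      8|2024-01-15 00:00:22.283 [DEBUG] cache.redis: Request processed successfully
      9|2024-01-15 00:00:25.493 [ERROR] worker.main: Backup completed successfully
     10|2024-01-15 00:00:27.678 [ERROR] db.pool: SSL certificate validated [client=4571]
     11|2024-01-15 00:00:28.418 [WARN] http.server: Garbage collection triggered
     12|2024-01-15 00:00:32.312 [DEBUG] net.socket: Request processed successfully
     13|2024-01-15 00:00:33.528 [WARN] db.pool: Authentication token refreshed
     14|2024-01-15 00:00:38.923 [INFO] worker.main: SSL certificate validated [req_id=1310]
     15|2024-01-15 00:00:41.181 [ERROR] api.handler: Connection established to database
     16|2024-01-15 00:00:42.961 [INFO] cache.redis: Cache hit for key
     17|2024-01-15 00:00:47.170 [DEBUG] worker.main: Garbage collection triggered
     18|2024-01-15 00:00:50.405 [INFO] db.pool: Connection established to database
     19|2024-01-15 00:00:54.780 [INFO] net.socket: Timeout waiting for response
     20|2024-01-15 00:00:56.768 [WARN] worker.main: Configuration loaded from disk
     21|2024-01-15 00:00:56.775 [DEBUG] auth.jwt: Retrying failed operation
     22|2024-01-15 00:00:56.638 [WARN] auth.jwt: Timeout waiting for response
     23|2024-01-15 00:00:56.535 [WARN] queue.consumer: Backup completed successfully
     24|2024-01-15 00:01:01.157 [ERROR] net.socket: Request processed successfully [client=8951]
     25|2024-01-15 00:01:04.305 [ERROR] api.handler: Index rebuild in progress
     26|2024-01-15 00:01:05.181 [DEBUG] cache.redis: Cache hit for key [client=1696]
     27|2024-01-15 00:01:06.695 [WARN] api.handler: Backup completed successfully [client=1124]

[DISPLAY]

                                      
                                      
                                      
                                      
                                      
                                      
                       ┏━━━━━━━━━━━━━━
             ┏━━━━━━━━━┃ FileEditor   
             ┃ MusicSeq┠──────────────
             ┠─────────┃█024-01-15 00:
             ┃      ▼12┃2024-01-15 00:
             ┃  Kick···┃2024-01-15 00:
             ┃  Clap·██┃2024-01-15 00:
             ┃   Tom·██┃2024-01-15 00:
             ┃  Bass█··┃2024-01-15 00:
             ┃ HiHat█··┃2024-01-15 00:
             ┃ Snare█·█┃2024-01-15 00:
             ┃         ┃2024-01-15 00:
             ┃         ┃2024-01-15 00:


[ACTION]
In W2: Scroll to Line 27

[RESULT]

                                      
                                      
                                      
                                      
                                      
                                      
                       ┏━━━━━━━━━━━━━━
             ┏━━━━━━━━━┃ FileEditor   
             ┃ MusicSeq┠──────────────
             ┠─────────┃2024-01-15 00:
             ┃      ▼12┃2024-01-15 00:
             ┃  Kick···┃2024-01-15 00:
             ┃  Clap·██┃2024-01-15 00:
             ┃   Tom·██┃2024-01-15 00:
             ┃  Bass█··┃2024-01-15 00:
             ┃ HiHat█··┃2024-01-15 00:
             ┃ Snare█·█┃2024-01-15 00:
             ┃         ┃2024-01-15 00:
             ┃         ┃2024-01-15 00:


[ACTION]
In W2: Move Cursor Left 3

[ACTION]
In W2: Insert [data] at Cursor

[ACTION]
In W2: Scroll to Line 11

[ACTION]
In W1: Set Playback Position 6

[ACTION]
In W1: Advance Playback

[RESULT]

                                      
                                      
                                      
                                      
                                      
                                      
                       ┏━━━━━━━━━━━━━━
             ┏━━━━━━━━━┃ FileEditor   
             ┃ MusicSeq┠──────────────
             ┠─────────┃2024-01-15 00:
             ┃      012┃2024-01-15 00:
             ┃  Kick···┃2024-01-15 00:
             ┃  Clap·██┃2024-01-15 00:
             ┃   Tom·██┃2024-01-15 00:
             ┃  Bass█··┃2024-01-15 00:
             ┃ HiHat█··┃2024-01-15 00:
             ┃ Snare█·█┃2024-01-15 00:
             ┃         ┃2024-01-15 00:
             ┃         ┃2024-01-15 00:


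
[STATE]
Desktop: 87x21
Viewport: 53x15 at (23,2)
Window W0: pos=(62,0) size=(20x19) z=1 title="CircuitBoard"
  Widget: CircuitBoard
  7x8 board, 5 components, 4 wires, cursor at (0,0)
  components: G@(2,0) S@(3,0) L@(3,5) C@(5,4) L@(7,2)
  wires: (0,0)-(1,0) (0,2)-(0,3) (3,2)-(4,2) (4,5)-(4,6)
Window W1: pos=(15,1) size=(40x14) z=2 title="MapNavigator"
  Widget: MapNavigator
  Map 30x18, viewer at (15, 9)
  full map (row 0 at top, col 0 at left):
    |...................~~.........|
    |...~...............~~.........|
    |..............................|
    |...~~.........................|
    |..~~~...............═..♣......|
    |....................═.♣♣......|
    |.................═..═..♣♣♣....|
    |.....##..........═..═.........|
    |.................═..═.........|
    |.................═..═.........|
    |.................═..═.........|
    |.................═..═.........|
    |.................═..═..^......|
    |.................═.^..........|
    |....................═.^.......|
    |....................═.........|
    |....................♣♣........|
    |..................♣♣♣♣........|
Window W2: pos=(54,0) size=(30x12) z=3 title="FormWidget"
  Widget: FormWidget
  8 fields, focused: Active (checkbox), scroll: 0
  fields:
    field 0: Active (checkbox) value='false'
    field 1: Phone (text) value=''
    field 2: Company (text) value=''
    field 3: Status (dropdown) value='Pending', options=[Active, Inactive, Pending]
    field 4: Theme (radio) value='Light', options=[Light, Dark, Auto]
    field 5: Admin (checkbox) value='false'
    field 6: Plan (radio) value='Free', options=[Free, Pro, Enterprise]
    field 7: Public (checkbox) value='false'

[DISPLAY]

igator                         ┠─────────────────────
───────────────────────────────┃> Active:     [ ]    
~~...............═..♣......    ┃  Phone:      [      
.................═.♣♣......    ┃  Company:    [      
..............═..═..♣♣♣....    ┃  Status:     [Pendin
..##..........═..═.........    ┃  Theme:      (●) Lig
..............═..═.........    ┃  Admin:      [ ]    
............@.═..═.........    ┃  Plan:       (●) Fre
..............═..═.........    ┃  Public:     [ ]    
..............═..═.........    ┗━━━━━━━━━━━━━━━━━━━━━
..............═..═..^......    ┃       ┃4           ·
..............═.^..........    ┃       ┃             
━━━━━━━━━━━━━━━━━━━━━━━━━━━━━━━┛       ┃5            
                                       ┃             
                                       ┃6            


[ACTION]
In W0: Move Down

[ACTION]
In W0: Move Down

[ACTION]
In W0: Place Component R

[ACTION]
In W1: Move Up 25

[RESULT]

igator                         ┠─────────────────────
───────────────────────────────┃> Active:     [ ]    
                               ┃  Phone:      [      
                               ┃  Company:    [      
                               ┃  Status:     [Pendin
                               ┃  Theme:      (●) Lig
                               ┃  Admin:      [ ]    
............@...~~.........    ┃  Plan:       (●) Fre
~...............~~.........    ┃  Public:     [ ]    
...........................    ┗━━━━━━━━━━━━━━━━━━━━━
~~.........................    ┃       ┃4           ·
~~...............═..♣......    ┃       ┃             
━━━━━━━━━━━━━━━━━━━━━━━━━━━━━━━┛       ┃5            
                                       ┃             
                                       ┃6            


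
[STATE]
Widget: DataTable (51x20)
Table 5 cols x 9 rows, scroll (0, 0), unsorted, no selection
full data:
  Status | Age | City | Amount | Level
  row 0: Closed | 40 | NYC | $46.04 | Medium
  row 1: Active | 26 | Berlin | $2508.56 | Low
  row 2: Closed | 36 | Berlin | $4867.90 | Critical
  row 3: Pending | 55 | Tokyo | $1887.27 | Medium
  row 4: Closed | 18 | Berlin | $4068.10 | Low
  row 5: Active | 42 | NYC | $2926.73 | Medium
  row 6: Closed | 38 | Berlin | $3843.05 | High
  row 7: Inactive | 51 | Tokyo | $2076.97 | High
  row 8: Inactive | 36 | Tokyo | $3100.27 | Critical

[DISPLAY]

Status  │Age│City  │Amount  │Level                 
────────┼───┼──────┼────────┼────────              
Closed  │40 │NYC   │$46.04  │Medium                
Active  │26 │Berlin│$2508.56│Low                   
Closed  │36 │Berlin│$4867.90│Critical              
Pending │55 │Tokyo │$1887.27│Medium                
Closed  │18 │Berlin│$4068.10│Low                   
Active  │42 │NYC   │$2926.73│Medium                
Closed  │38 │Berlin│$3843.05│High                  
Inactive│51 │Tokyo │$2076.97│High                  
Inactive│36 │Tokyo │$3100.27│Critical              
                                                   
                                                   
                                                   
                                                   
                                                   
                                                   
                                                   
                                                   
                                                   


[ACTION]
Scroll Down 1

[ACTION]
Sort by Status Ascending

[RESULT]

Status ▲│Age│City  │Amount  │Level                 
────────┼───┼──────┼────────┼────────              
Active  │26 │Berlin│$2508.56│Low                   
Active  │42 │NYC   │$2926.73│Medium                
Closed  │40 │NYC   │$46.04  │Medium                
Closed  │36 │Berlin│$4867.90│Critical              
Closed  │18 │Berlin│$4068.10│Low                   
Closed  │38 │Berlin│$3843.05│High                  
Inactive│51 │Tokyo │$2076.97│High                  
Inactive│36 │Tokyo │$3100.27│Critical              
Pending │55 │Tokyo │$1887.27│Medium                
                                                   
                                                   
                                                   
                                                   
                                                   
                                                   
                                                   
                                                   
                                                   


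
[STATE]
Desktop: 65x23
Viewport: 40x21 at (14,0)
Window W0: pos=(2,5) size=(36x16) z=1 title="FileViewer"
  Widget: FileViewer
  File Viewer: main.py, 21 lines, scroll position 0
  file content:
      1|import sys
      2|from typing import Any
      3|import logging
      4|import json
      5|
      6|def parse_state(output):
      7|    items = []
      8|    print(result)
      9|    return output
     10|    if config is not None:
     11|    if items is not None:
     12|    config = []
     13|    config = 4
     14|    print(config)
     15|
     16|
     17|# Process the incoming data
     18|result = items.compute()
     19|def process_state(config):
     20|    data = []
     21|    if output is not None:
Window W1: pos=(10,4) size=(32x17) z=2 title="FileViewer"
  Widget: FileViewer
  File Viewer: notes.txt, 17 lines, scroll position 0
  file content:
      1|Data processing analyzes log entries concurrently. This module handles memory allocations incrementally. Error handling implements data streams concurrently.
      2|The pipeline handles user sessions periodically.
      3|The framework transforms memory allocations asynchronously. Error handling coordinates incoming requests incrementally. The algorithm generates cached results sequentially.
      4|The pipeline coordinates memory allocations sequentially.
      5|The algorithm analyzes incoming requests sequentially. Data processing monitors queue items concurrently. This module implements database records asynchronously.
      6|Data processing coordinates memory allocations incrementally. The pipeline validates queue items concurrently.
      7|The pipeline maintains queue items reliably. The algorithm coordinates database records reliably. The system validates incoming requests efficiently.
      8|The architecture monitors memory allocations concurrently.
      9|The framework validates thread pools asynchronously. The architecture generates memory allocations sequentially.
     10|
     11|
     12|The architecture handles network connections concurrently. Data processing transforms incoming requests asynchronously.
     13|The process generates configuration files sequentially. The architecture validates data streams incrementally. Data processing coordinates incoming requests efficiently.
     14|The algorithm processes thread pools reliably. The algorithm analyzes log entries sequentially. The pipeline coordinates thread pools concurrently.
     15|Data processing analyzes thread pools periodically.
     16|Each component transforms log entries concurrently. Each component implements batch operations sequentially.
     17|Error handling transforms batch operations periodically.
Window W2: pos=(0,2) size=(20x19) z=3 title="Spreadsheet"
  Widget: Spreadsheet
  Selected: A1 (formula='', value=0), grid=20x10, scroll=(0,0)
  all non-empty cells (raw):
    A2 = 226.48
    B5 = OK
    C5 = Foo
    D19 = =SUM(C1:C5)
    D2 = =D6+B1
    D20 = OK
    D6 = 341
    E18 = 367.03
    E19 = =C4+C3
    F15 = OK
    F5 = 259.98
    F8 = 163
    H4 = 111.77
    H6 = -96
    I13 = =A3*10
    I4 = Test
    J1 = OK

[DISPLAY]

                                        
                                        
━━━━━┓                                  
     ┃                                  
─────┨━━━━━━━━━━━━━━━━━━━━━┓            
     ┃er                   ┃            
  B  ┃─────────────────────┨            
-----┃essing analyzes log ▲┃            
     ┃ine handles user ses█┃            
     ┃work transforms memo░┃            
     ┃ine coordinates memo░┃            
     ┃ithm analyzes incomi░┃            
K    ┃essing coordinates m░┃            
     ┃ine maintains queue ░┃            
     ┃tecture monitors mem░┃            
     ┃work validates threa░┃            
     ┃                    ░┃            
     ┃                    ░┃            
     ┃tecture handles netw░┃            
     ┃ss generates configu▼┃            
━━━━━┛━━━━━━━━━━━━━━━━━━━━━┛            


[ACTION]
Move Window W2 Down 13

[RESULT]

                                        
                                        
                                        
                                        
━━━━━┓━━━━━━━━━━━━━━━━━━━━━┓            
     ┃er                   ┃            
─────┨─────────────────────┨            
     ┃essing analyzes log ▲┃            
  B  ┃ine handles user ses█┃            
-----┃work transforms memo░┃            
     ┃ine coordinates memo░┃            
     ┃ithm analyzes incomi░┃            
     ┃essing coordinates m░┃            
     ┃ine maintains queue ░┃            
K    ┃tecture monitors mem░┃            
     ┃work validates threa░┃            
     ┃                    ░┃            
     ┃                    ░┃            
     ┃tecture handles netw░┃            
     ┃ss generates configu▼┃            
     ┃━━━━━━━━━━━━━━━━━━━━━┛            


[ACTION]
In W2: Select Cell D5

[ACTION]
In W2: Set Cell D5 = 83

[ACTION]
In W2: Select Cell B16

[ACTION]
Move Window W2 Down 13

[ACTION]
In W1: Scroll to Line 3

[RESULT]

                                        
                                        
                                        
                                        
━━━━━┓━━━━━━━━━━━━━━━━━━━━━┓            
     ┃er                   ┃            
─────┨─────────────────────┨            
     ┃work transforms memo▲┃            
  B  ┃ine coordinates memo░┃            
-----┃ithm analyzes incomi░┃            
     ┃essing coordinates m░┃            
     ┃ine maintains queue ░┃            
     ┃tecture monitors mem░┃            
     ┃work validates threa█┃            
K    ┃                    ░┃            
     ┃                    ░┃            
     ┃tecture handles netw░┃            
     ┃ss generates configu░┃            
     ┃ithm processes threa░┃            
     ┃essing analyzes thre▼┃            
     ┃━━━━━━━━━━━━━━━━━━━━━┛            


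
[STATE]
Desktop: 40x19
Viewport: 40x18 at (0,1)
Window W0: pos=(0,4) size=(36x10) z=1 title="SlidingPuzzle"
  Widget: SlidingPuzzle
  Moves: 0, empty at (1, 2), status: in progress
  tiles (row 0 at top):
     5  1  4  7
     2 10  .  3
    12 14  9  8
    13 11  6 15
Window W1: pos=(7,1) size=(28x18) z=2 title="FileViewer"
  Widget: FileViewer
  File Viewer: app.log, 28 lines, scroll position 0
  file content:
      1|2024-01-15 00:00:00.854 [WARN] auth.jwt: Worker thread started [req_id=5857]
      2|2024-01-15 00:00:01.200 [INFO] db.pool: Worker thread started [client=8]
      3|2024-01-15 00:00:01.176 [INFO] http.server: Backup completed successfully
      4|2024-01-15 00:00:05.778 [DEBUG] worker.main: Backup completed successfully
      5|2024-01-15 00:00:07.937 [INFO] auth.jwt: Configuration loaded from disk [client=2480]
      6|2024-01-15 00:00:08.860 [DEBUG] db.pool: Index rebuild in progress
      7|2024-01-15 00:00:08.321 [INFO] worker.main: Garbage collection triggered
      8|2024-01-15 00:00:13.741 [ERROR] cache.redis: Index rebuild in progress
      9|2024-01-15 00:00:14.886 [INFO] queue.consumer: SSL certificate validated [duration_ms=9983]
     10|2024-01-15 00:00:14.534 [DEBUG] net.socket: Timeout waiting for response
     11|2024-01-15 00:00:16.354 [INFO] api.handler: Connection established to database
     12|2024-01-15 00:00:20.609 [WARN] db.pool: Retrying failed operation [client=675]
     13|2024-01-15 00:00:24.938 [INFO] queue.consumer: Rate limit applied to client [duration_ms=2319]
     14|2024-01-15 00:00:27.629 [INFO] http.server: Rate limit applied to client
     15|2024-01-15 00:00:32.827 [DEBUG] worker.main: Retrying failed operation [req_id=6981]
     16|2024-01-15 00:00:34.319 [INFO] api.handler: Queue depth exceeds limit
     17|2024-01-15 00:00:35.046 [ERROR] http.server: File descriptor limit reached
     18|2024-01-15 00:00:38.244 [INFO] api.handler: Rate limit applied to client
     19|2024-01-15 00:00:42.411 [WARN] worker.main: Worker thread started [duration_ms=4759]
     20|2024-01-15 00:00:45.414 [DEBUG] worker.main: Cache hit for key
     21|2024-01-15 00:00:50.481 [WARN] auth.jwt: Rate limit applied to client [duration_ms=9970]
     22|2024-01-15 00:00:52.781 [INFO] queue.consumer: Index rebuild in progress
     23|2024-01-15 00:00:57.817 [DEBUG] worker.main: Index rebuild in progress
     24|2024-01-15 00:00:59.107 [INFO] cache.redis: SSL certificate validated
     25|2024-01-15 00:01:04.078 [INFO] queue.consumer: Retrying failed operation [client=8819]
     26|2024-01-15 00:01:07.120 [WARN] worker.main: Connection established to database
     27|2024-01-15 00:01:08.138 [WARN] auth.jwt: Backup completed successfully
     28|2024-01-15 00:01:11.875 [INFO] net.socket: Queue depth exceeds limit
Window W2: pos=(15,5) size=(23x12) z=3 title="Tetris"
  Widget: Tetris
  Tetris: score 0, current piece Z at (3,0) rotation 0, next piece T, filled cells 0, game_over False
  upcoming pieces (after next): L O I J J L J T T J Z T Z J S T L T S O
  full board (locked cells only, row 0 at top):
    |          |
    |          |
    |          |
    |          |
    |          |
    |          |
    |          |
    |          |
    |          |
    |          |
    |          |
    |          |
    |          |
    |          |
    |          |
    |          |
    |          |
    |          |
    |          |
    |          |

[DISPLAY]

       ┏━━━━━━━━━━━━━━━━━━━━━━━━━━┓     
       ┃ FileViewer               ┃     
       ┠──────────────────────────┨     
┏━━━━━━┃2024-01-15 00:00:00.854 [▲┃┓    
┃ Slidi┃2024-01┏━━━━━━━━━━━━━━━━━━━━━┓  
┠──────┃2024-01┃ Tetris              ┃  
┃┌────┬┃2024-01┠─────────────────────┨  
┃│  5 │┃2024-01┃          │Next:     ┃  
┃├────┼┃2024-01┃          │ ▒        ┃  
┃│  2 │┃2024-01┃          │▒▒▒       ┃  
┃├────┼┃2024-01┃          │          ┃  
┃│ 12 │┃2024-01┃          │          ┃  
┗━━━━━━┃2024-01┃          │          ┃  
       ┃2024-01┃          │Score:    ┃  
       ┃2024-01┃          │0         ┃  
       ┃2024-01┗━━━━━━━━━━━━━━━━━━━━━┛  
       ┃2024-01-15 00:00:27.629 [▼┃     
       ┗━━━━━━━━━━━━━━━━━━━━━━━━━━┛     


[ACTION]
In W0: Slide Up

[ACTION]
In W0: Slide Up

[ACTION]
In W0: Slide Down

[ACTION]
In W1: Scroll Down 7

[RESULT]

       ┏━━━━━━━━━━━━━━━━━━━━━━━━━━┓     
       ┃ FileViewer               ┃     
       ┠──────────────────────────┨     
┏━━━━━━┃2024-01-15 00:00:13.741 [▲┃┓    
┃ Slidi┃2024-01┏━━━━━━━━━━━━━━━━━━━━━┓  
┠──────┃2024-01┃ Tetris              ┃  
┃┌────┬┃2024-01┠─────────────────────┨  
┃│  5 │┃2024-01┃          │Next:     ┃  
┃├────┼┃2024-01┃          │ ▒        ┃  
┃│  2 │┃2024-01┃          │▒▒▒       ┃  
┃├────┼┃2024-01┃          │          ┃  
┃│ 12 │┃2024-01┃          │          ┃  
┗━━━━━━┃2024-01┃          │          ┃  
       ┃2024-01┃          │Score:    ┃  
       ┃2024-01┃          │0         ┃  
       ┃2024-01┗━━━━━━━━━━━━━━━━━━━━━┛  
       ┃2024-01-15 00:00:50.481 [▼┃     
       ┗━━━━━━━━━━━━━━━━━━━━━━━━━━┛     
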